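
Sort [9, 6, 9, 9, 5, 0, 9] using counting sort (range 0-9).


Count array: [1, 0, 0, 0, 0, 1, 1, 0, 0, 4]
Reconstruct: [0, 5, 6, 9, 9, 9, 9]


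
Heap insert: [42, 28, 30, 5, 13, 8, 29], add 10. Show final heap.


Append 10: [42, 28, 30, 5, 13, 8, 29, 10]
Bubble up: swap idx 7(10) with idx 3(5)
Result: [42, 28, 30, 10, 13, 8, 29, 5]


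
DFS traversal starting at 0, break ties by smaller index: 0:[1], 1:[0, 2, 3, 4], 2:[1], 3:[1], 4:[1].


DFS stack-based: start with [0]
Visit order: [0, 1, 2, 3, 4]


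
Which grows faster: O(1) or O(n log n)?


constant grows slower than linearithmic
O(1) is asymptotically smaller; O(n log n) grows faster


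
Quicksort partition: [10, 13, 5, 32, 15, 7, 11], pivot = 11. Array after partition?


Elements <= 11 go left of pivot.
Result: [10, 5, 7, 11, 15, 13, 32], pivot at index 3


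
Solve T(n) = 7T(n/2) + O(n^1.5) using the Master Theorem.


a=7, b=2, c=1.5. log_2(7)=2.807 > c=1.5. Case 1: O(n^log_b(a)) = O(n^2.807)
Complexity: O(n^2.807)


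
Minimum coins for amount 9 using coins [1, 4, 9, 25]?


dp[0]=0; dp[i]=1+min(dp[i-c] for c in coins)
...dp[4]=1, dp[5]=2, dp[6]=3, dp[7]=4, dp[8]=2, dp[9]=1
Minimum coins for 9 = 1


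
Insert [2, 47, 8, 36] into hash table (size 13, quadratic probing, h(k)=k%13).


Insertions: 2->slot 2; 47->slot 8; 8->slot 9; 36->slot 10
Table: [None, None, 2, None, None, None, None, None, 47, 8, 36, None, None]


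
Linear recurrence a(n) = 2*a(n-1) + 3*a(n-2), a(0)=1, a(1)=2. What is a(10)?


Build bottom-up:
...a(8)=4921, a(9)=14762, a(10)=2*14762+3*4921=44287


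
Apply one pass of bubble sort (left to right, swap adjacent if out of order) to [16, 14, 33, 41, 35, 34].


After one pass: [14, 16, 33, 35, 34, 41]


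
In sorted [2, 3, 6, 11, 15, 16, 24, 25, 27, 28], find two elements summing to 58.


Two pointers: lo=0, hi=9
No pair sums to 58


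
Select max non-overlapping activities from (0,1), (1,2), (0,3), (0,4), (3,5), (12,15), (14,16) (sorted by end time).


Greedy: pick earliest-ending, then skip overlaps.
Selected (4 activities): [(0, 1), (1, 2), (3, 5), (12, 15)]


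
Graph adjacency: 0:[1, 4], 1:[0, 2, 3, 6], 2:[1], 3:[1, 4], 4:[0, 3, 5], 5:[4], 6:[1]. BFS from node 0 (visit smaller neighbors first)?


BFS queue: start with [0]
Visit order: [0, 1, 4, 2, 3, 6, 5]


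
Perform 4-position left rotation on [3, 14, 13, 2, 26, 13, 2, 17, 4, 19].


Left rotate by 4: [26, 13, 2, 17, 4, 19, 3, 14, 13, 2]


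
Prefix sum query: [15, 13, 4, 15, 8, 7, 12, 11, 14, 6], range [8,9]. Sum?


Prefix sums: [0, 15, 28, 32, 47, 55, 62, 74, 85, 99, 105]
Sum[8..9] = prefix[10] - prefix[8] = 105 - 85 = 20


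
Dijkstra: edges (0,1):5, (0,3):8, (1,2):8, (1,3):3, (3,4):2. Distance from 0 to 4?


Dijkstra from 0:
Distances: {0: 0, 1: 5, 2: 13, 3: 8, 4: 10}
Shortest distance to 4 = 10, path = [0, 3, 4]


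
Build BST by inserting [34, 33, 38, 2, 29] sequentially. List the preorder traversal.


Root = 34; build tree by BST insertion.
Preorder traversal: [34, 33, 2, 29, 38]


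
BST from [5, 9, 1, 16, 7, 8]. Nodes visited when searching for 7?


BST root = 5
Search for 7: compare at each node
Path: [5, 9, 7]


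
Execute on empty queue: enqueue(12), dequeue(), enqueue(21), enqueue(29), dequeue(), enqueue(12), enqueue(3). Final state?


enqueue(12) -> [12]
dequeue() returns 12 -> []
enqueue(21) -> [21]
enqueue(29) -> [21, 29]
dequeue() returns 21 -> [29]
enqueue(12) -> [29, 12]
enqueue(3) -> [29, 12, 3]
Final queue (front to back): [29, 12, 3]


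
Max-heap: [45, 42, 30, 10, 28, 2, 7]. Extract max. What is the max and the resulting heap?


Max = 45
Replace root with last, heapify down
Resulting heap: [42, 28, 30, 10, 7, 2]


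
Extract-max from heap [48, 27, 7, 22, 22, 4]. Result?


Max = 48
Replace root with last, heapify down
Resulting heap: [27, 22, 7, 4, 22]


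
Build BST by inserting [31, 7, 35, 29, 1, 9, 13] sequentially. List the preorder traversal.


Root = 31; build tree by BST insertion.
Preorder traversal: [31, 7, 1, 29, 9, 13, 35]


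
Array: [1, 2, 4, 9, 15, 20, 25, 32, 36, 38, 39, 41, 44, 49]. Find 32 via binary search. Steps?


Search for 32:
[0,13] mid=6 arr[6]=25
[7,13] mid=10 arr[10]=39
[7,9] mid=8 arr[8]=36
[7,7] mid=7 arr[7]=32
Total: 4 comparisons


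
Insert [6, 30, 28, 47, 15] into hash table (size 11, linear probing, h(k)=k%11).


Insertions: 6->slot 6; 30->slot 8; 28->slot 7; 47->slot 3; 15->slot 4
Table: [None, None, None, 47, 15, None, 6, 28, 30, None, None]


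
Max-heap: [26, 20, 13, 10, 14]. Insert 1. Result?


Append 1: [26, 20, 13, 10, 14, 1]
Bubble up: no swaps needed
Result: [26, 20, 13, 10, 14, 1]


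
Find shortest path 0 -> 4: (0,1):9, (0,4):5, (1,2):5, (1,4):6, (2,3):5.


Dijkstra from 0:
Distances: {0: 0, 1: 9, 2: 14, 3: 19, 4: 5}
Shortest distance to 4 = 5, path = [0, 4]


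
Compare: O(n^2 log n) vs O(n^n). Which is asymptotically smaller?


n^2 log n grows slower than n^n
O(n^2 log n) is asymptotically smaller; O(n^n) grows faster


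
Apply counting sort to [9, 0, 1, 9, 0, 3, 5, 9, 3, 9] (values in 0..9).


Count array: [2, 1, 0, 2, 0, 1, 0, 0, 0, 4]
Reconstruct: [0, 0, 1, 3, 3, 5, 9, 9, 9, 9]


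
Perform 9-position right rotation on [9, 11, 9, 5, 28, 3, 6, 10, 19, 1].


Right rotate by 9: [11, 9, 5, 28, 3, 6, 10, 19, 1, 9]


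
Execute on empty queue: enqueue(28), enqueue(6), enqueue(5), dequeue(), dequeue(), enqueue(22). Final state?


enqueue(28) -> [28]
enqueue(6) -> [28, 6]
enqueue(5) -> [28, 6, 5]
dequeue() returns 28 -> [6, 5]
dequeue() returns 6 -> [5]
enqueue(22) -> [5, 22]
Final queue (front to back): [5, 22]


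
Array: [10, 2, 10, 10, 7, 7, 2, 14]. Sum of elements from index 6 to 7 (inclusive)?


Prefix sums: [0, 10, 12, 22, 32, 39, 46, 48, 62]
Sum[6..7] = prefix[8] - prefix[6] = 62 - 46 = 16


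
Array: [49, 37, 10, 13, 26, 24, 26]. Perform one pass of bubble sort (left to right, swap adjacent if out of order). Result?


After one pass: [37, 10, 13, 26, 24, 26, 49]


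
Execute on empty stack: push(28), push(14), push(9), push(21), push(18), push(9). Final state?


push(28) -> [28]
push(14) -> [28, 14]
push(9) -> [28, 14, 9]
push(21) -> [28, 14, 9, 21]
push(18) -> [28, 14, 9, 21, 18]
push(9) -> [28, 14, 9, 21, 18, 9]
Final stack (bottom to top): [28, 14, 9, 21, 18, 9]


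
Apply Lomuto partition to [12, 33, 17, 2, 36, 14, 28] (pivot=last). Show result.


Elements <= 28 go left of pivot.
Result: [12, 17, 2, 14, 28, 33, 36], pivot at index 4


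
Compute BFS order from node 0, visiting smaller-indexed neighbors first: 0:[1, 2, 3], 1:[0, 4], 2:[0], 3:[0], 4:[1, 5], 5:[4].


BFS queue: start with [0]
Visit order: [0, 1, 2, 3, 4, 5]


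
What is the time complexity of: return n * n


Analysis: constant-time operation, no loop
Complexity: O(1)


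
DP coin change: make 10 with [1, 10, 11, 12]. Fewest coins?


dp[0]=0; dp[i]=1+min(dp[i-c] for c in coins)
...dp[5]=5, dp[6]=6, dp[7]=7, dp[8]=8, dp[9]=9, dp[10]=1
Minimum coins for 10 = 1


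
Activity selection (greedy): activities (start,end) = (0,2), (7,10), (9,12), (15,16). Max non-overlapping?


Greedy: pick earliest-ending, then skip overlaps.
Selected (3 activities): [(0, 2), (7, 10), (15, 16)]


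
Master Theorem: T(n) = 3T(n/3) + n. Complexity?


a=3, b=3, c=1. log_3(3)=1 = c=1. Case 2: O(n^c log n) = O(n log n)
Complexity: O(n log n)


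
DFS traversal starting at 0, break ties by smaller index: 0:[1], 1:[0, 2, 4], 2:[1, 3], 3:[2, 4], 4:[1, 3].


DFS stack-based: start with [0]
Visit order: [0, 1, 2, 3, 4]


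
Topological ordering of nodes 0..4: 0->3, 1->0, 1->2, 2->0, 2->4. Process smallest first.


Kahn's algorithm, process smallest node first
Order: [1, 2, 0, 3, 4]


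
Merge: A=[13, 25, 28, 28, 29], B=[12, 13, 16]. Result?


Compare heads, take smaller each step.
Merged: [12, 13, 13, 16, 25, 28, 28, 29]


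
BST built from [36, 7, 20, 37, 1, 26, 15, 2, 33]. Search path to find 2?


BST root = 36
Search for 2: compare at each node
Path: [36, 7, 1, 2]


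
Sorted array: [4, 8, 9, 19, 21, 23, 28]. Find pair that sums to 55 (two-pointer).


Two pointers: lo=0, hi=6
No pair sums to 55


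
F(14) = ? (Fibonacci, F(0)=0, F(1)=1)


F(n)=F(n-1)+F(n-2)
...F(12)=144, F(13)=233, F(14)=377


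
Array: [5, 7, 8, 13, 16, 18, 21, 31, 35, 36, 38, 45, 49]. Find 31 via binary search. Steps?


Search for 31:
[0,12] mid=6 arr[6]=21
[7,12] mid=9 arr[9]=36
[7,8] mid=7 arr[7]=31
Total: 3 comparisons


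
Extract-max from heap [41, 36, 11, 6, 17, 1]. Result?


Max = 41
Replace root with last, heapify down
Resulting heap: [36, 17, 11, 6, 1]


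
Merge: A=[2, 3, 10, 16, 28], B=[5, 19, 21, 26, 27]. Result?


Compare heads, take smaller each step.
Merged: [2, 3, 5, 10, 16, 19, 21, 26, 27, 28]


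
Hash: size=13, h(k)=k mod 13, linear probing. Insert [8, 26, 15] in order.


Insertions: 8->slot 8; 26->slot 0; 15->slot 2
Table: [26, None, 15, None, None, None, None, None, 8, None, None, None, None]


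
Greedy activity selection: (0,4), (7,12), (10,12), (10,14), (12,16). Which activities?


Greedy: pick earliest-ending, then skip overlaps.
Selected (3 activities): [(0, 4), (7, 12), (12, 16)]


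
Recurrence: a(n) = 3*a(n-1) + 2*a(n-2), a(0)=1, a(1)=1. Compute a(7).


Build bottom-up:
...a(5)=217, a(6)=773, a(7)=3*773+2*217=2753


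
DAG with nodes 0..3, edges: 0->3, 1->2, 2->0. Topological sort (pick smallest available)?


Kahn's algorithm, process smallest node first
Order: [1, 2, 0, 3]


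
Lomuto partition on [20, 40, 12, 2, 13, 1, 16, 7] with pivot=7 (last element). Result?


Elements <= 7 go left of pivot.
Result: [2, 1, 7, 20, 13, 40, 16, 12], pivot at index 2


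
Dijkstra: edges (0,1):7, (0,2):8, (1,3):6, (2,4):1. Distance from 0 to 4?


Dijkstra from 0:
Distances: {0: 0, 1: 7, 2: 8, 3: 13, 4: 9}
Shortest distance to 4 = 9, path = [0, 2, 4]


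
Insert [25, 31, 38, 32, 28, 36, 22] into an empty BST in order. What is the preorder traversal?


Root = 25; build tree by BST insertion.
Preorder traversal: [25, 22, 31, 28, 38, 32, 36]


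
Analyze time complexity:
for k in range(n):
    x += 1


Per nesting level: O(n) = O(n)
Complexity: O(n)


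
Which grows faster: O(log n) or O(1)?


constant grows slower than logarithmic
O(1) is asymptotically smaller; O(log n) grows faster


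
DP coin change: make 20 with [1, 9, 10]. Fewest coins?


dp[0]=0; dp[i]=1+min(dp[i-c] for c in coins)
...dp[15]=6, dp[16]=7, dp[17]=8, dp[18]=2, dp[19]=2, dp[20]=2
Minimum coins for 20 = 2


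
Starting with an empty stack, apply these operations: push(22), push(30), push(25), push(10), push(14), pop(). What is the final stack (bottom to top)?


push(22) -> [22]
push(30) -> [22, 30]
push(25) -> [22, 30, 25]
push(10) -> [22, 30, 25, 10]
push(14) -> [22, 30, 25, 10, 14]
pop() returns 14 -> [22, 30, 25, 10]
Final stack (bottom to top): [22, 30, 25, 10]


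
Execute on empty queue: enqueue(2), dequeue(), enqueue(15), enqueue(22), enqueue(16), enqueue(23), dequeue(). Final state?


enqueue(2) -> [2]
dequeue() returns 2 -> []
enqueue(15) -> [15]
enqueue(22) -> [15, 22]
enqueue(16) -> [15, 22, 16]
enqueue(23) -> [15, 22, 16, 23]
dequeue() returns 15 -> [22, 16, 23]
Final queue (front to back): [22, 16, 23]


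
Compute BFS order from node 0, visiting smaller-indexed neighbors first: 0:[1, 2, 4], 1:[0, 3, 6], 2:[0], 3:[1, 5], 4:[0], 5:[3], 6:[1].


BFS queue: start with [0]
Visit order: [0, 1, 2, 4, 3, 6, 5]


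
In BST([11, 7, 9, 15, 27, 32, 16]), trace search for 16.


BST root = 11
Search for 16: compare at each node
Path: [11, 15, 27, 16]


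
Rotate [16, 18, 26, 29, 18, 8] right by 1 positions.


Right rotate by 1: [8, 16, 18, 26, 29, 18]


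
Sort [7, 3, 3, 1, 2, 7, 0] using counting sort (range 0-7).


Count array: [1, 1, 1, 2, 0, 0, 0, 2]
Reconstruct: [0, 1, 2, 3, 3, 7, 7]


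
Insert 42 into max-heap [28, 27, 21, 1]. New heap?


Append 42: [28, 27, 21, 1, 42]
Bubble up: swap idx 4(42) with idx 1(27); swap idx 1(42) with idx 0(28)
Result: [42, 28, 21, 1, 27]


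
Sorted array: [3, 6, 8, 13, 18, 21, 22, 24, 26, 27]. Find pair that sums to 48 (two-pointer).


Two pointers: lo=0, hi=9
Found pair: (21, 27) summing to 48


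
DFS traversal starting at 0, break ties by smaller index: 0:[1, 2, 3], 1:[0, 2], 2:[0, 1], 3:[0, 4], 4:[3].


DFS stack-based: start with [0]
Visit order: [0, 1, 2, 3, 4]


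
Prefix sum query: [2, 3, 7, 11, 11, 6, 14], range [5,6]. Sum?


Prefix sums: [0, 2, 5, 12, 23, 34, 40, 54]
Sum[5..6] = prefix[7] - prefix[5] = 54 - 34 = 20


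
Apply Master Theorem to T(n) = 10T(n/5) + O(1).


a=10, b=5, c=0. log_5(10)=1.431 > c=0. Case 1: O(n^log_b(a)) = O(n^1.431)
Complexity: O(n^1.431)


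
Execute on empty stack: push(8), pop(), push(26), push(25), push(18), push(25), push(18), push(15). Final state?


push(8) -> [8]
pop() returns 8 -> []
push(26) -> [26]
push(25) -> [26, 25]
push(18) -> [26, 25, 18]
push(25) -> [26, 25, 18, 25]
push(18) -> [26, 25, 18, 25, 18]
push(15) -> [26, 25, 18, 25, 18, 15]
Final stack (bottom to top): [26, 25, 18, 25, 18, 15]


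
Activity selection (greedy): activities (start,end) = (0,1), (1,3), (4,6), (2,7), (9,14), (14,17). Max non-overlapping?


Greedy: pick earliest-ending, then skip overlaps.
Selected (5 activities): [(0, 1), (1, 3), (4, 6), (9, 14), (14, 17)]


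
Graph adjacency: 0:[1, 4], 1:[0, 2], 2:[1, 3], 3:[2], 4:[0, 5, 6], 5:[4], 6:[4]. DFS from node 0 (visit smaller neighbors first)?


DFS stack-based: start with [0]
Visit order: [0, 1, 2, 3, 4, 5, 6]


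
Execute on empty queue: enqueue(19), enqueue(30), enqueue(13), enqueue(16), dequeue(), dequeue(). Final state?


enqueue(19) -> [19]
enqueue(30) -> [19, 30]
enqueue(13) -> [19, 30, 13]
enqueue(16) -> [19, 30, 13, 16]
dequeue() returns 19 -> [30, 13, 16]
dequeue() returns 30 -> [13, 16]
Final queue (front to back): [13, 16]


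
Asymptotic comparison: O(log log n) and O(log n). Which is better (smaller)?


double-logarithmic grows slower than logarithmic
O(log log n) is asymptotically smaller; O(log n) grows faster


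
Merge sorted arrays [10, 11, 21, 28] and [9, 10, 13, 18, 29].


Compare heads, take smaller each step.
Merged: [9, 10, 10, 11, 13, 18, 21, 28, 29]


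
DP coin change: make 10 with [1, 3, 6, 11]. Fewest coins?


dp[0]=0; dp[i]=1+min(dp[i-c] for c in coins)
...dp[5]=3, dp[6]=1, dp[7]=2, dp[8]=3, dp[9]=2, dp[10]=3
Minimum coins for 10 = 3


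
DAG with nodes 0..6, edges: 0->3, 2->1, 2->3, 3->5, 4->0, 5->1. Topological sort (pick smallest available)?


Kahn's algorithm, process smallest node first
Order: [2, 4, 0, 3, 5, 1, 6]


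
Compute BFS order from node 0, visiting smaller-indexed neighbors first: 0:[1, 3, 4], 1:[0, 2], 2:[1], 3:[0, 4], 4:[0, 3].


BFS queue: start with [0]
Visit order: [0, 1, 3, 4, 2]


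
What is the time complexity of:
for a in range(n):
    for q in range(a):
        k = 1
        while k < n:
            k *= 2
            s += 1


Per nesting level: O(n) * O(n) [triangular over a] * O(log n) = O(n^2 log n)
Complexity: O(n^2 log n)


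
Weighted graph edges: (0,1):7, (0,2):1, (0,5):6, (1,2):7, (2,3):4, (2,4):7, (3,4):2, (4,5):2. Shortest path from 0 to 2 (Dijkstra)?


Dijkstra from 0:
Distances: {0: 0, 1: 7, 2: 1, 3: 5, 4: 7, 5: 6}
Shortest distance to 2 = 1, path = [0, 2]


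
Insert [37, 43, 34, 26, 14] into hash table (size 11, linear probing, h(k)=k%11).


Insertions: 37->slot 4; 43->slot 10; 34->slot 1; 26->slot 5; 14->slot 3
Table: [None, 34, None, 14, 37, 26, None, None, None, None, 43]


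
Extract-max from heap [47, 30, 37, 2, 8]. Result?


Max = 47
Replace root with last, heapify down
Resulting heap: [37, 30, 8, 2]


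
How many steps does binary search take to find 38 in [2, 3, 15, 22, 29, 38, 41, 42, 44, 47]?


Search for 38:
[0,9] mid=4 arr[4]=29
[5,9] mid=7 arr[7]=42
[5,6] mid=5 arr[5]=38
Total: 3 comparisons


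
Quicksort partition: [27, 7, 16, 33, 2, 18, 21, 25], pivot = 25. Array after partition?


Elements <= 25 go left of pivot.
Result: [7, 16, 2, 18, 21, 25, 27, 33], pivot at index 5


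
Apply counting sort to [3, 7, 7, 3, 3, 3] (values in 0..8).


Count array: [0, 0, 0, 4, 0, 0, 0, 2, 0]
Reconstruct: [3, 3, 3, 3, 7, 7]


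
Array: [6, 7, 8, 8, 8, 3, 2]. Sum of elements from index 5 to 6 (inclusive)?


Prefix sums: [0, 6, 13, 21, 29, 37, 40, 42]
Sum[5..6] = prefix[7] - prefix[5] = 42 - 37 = 5


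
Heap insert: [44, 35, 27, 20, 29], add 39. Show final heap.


Append 39: [44, 35, 27, 20, 29, 39]
Bubble up: swap idx 5(39) with idx 2(27)
Result: [44, 35, 39, 20, 29, 27]


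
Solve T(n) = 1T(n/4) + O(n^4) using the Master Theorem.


a=1, b=4, c=4. log_4(1)=0 < c=4. Case 3: O(n^c) = O(n^4)
Complexity: O(n^4)


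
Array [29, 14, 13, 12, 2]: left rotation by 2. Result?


Left rotate by 2: [13, 12, 2, 29, 14]


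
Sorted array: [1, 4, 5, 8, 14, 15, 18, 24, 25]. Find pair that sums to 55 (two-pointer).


Two pointers: lo=0, hi=8
No pair sums to 55


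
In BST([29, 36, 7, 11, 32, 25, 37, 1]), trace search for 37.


BST root = 29
Search for 37: compare at each node
Path: [29, 36, 37]


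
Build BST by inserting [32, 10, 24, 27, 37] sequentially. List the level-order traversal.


Root = 32; build tree by BST insertion.
Level-Order traversal: [32, 10, 37, 24, 27]


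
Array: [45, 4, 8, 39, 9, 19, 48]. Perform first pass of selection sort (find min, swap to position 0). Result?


After one pass: [4, 45, 8, 39, 9, 19, 48]


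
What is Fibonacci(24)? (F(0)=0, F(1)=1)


F(n)=F(n-1)+F(n-2)
...F(22)=17711, F(23)=28657, F(24)=46368


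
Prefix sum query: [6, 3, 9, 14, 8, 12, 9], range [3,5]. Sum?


Prefix sums: [0, 6, 9, 18, 32, 40, 52, 61]
Sum[3..5] = prefix[6] - prefix[3] = 52 - 18 = 34


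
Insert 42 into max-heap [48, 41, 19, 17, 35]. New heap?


Append 42: [48, 41, 19, 17, 35, 42]
Bubble up: swap idx 5(42) with idx 2(19)
Result: [48, 41, 42, 17, 35, 19]


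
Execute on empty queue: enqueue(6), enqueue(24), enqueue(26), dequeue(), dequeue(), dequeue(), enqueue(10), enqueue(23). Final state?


enqueue(6) -> [6]
enqueue(24) -> [6, 24]
enqueue(26) -> [6, 24, 26]
dequeue() returns 6 -> [24, 26]
dequeue() returns 24 -> [26]
dequeue() returns 26 -> []
enqueue(10) -> [10]
enqueue(23) -> [10, 23]
Final queue (front to back): [10, 23]


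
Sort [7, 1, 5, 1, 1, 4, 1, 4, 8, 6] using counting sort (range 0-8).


Count array: [0, 4, 0, 0, 2, 1, 1, 1, 1]
Reconstruct: [1, 1, 1, 1, 4, 4, 5, 6, 7, 8]


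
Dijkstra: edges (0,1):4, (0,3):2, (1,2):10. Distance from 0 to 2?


Dijkstra from 0:
Distances: {0: 0, 1: 4, 2: 14, 3: 2}
Shortest distance to 2 = 14, path = [0, 1, 2]


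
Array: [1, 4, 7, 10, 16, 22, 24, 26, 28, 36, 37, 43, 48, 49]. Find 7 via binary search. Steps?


Search for 7:
[0,13] mid=6 arr[6]=24
[0,5] mid=2 arr[2]=7
Total: 2 comparisons


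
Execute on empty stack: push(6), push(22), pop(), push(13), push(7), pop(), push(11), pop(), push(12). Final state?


push(6) -> [6]
push(22) -> [6, 22]
pop() returns 22 -> [6]
push(13) -> [6, 13]
push(7) -> [6, 13, 7]
pop() returns 7 -> [6, 13]
push(11) -> [6, 13, 11]
pop() returns 11 -> [6, 13]
push(12) -> [6, 13, 12]
Final stack (bottom to top): [6, 13, 12]


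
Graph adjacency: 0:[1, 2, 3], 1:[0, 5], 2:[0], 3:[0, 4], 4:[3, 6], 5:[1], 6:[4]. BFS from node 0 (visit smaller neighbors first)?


BFS queue: start with [0]
Visit order: [0, 1, 2, 3, 5, 4, 6]


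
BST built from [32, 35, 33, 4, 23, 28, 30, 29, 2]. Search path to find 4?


BST root = 32
Search for 4: compare at each node
Path: [32, 4]


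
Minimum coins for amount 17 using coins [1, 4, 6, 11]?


dp[0]=0; dp[i]=1+min(dp[i-c] for c in coins)
...dp[12]=2, dp[13]=3, dp[14]=3, dp[15]=2, dp[16]=3, dp[17]=2
Minimum coins for 17 = 2


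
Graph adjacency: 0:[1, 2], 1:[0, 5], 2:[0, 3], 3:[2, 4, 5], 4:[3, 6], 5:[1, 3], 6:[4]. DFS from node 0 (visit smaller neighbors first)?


DFS stack-based: start with [0]
Visit order: [0, 1, 5, 3, 2, 4, 6]


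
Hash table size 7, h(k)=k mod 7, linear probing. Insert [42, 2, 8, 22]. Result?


Insertions: 42->slot 0; 2->slot 2; 8->slot 1; 22->slot 3
Table: [42, 8, 2, 22, None, None, None]


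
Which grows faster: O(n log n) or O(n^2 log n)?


linearithmic grows slower than n^2 log n
O(n log n) is asymptotically smaller; O(n^2 log n) grows faster


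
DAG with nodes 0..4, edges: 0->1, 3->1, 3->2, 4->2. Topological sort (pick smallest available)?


Kahn's algorithm, process smallest node first
Order: [0, 3, 1, 4, 2]


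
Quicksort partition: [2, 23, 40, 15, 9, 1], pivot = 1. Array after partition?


Elements <= 1 go left of pivot.
Result: [1, 23, 40, 15, 9, 2], pivot at index 0


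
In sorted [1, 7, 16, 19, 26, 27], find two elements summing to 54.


Two pointers: lo=0, hi=5
No pair sums to 54


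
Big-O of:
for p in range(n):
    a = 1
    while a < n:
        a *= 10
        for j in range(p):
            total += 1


Per nesting level: O(n) * O(log n) * O(n) [triangular over p] = O(n^2 log n)
Complexity: O(n^2 log n)


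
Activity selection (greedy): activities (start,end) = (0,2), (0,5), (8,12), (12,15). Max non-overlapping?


Greedy: pick earliest-ending, then skip overlaps.
Selected (3 activities): [(0, 2), (8, 12), (12, 15)]


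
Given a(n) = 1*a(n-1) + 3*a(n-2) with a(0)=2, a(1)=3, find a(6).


Build bottom-up:
...a(4)=45, a(5)=99, a(6)=1*99+3*45=234


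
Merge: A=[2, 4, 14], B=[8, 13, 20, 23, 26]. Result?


Compare heads, take smaller each step.
Merged: [2, 4, 8, 13, 14, 20, 23, 26]


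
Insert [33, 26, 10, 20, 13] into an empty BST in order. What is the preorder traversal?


Root = 33; build tree by BST insertion.
Preorder traversal: [33, 26, 10, 20, 13]


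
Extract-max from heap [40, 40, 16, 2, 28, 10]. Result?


Max = 40
Replace root with last, heapify down
Resulting heap: [40, 28, 16, 2, 10]


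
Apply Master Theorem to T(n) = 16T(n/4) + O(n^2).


a=16, b=4, c=2. log_4(16)=2 = c=2. Case 2: O(n^c log n) = O(n^2 log n)
Complexity: O(n^2 log n)


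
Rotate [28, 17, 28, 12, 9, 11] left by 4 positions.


Left rotate by 4: [9, 11, 28, 17, 28, 12]


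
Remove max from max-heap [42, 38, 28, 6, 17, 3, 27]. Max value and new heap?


Max = 42
Replace root with last, heapify down
Resulting heap: [38, 27, 28, 6, 17, 3]


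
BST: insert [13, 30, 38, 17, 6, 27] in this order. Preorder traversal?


Root = 13; build tree by BST insertion.
Preorder traversal: [13, 6, 30, 17, 27, 38]


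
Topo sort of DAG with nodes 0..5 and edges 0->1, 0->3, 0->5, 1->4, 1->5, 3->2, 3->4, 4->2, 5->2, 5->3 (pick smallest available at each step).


Kahn's algorithm, process smallest node first
Order: [0, 1, 5, 3, 4, 2]


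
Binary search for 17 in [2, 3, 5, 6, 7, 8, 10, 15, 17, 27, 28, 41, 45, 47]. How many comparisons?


Search for 17:
[0,13] mid=6 arr[6]=10
[7,13] mid=10 arr[10]=28
[7,9] mid=8 arr[8]=17
Total: 3 comparisons


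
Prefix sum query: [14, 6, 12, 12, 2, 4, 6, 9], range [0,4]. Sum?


Prefix sums: [0, 14, 20, 32, 44, 46, 50, 56, 65]
Sum[0..4] = prefix[5] - prefix[0] = 46 - 0 = 46


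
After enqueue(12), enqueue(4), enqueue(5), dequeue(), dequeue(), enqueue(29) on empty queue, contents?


enqueue(12) -> [12]
enqueue(4) -> [12, 4]
enqueue(5) -> [12, 4, 5]
dequeue() returns 12 -> [4, 5]
dequeue() returns 4 -> [5]
enqueue(29) -> [5, 29]
Final queue (front to back): [5, 29]


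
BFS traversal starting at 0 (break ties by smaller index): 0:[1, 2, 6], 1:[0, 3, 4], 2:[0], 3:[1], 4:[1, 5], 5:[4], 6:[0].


BFS queue: start with [0]
Visit order: [0, 1, 2, 6, 3, 4, 5]


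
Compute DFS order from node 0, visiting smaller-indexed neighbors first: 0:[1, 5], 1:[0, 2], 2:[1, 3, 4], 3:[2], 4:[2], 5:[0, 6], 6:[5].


DFS stack-based: start with [0]
Visit order: [0, 1, 2, 3, 4, 5, 6]


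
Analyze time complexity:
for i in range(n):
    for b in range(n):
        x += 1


Per nesting level: O(n) * O(n) = O(n^2)
Complexity: O(n^2)


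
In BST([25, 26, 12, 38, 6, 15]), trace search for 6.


BST root = 25
Search for 6: compare at each node
Path: [25, 12, 6]


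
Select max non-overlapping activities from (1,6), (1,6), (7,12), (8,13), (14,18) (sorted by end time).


Greedy: pick earliest-ending, then skip overlaps.
Selected (3 activities): [(1, 6), (7, 12), (14, 18)]


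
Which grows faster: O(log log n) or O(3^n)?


double-logarithmic grows slower than exponential (base 3)
O(log log n) is asymptotically smaller; O(3^n) grows faster


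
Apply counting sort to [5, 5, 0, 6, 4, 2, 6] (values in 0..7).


Count array: [1, 0, 1, 0, 1, 2, 2, 0]
Reconstruct: [0, 2, 4, 5, 5, 6, 6]


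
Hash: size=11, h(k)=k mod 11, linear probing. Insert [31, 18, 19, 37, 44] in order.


Insertions: 31->slot 9; 18->slot 7; 19->slot 8; 37->slot 4; 44->slot 0
Table: [44, None, None, None, 37, None, None, 18, 19, 31, None]


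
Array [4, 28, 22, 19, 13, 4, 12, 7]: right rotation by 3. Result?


Right rotate by 3: [4, 12, 7, 4, 28, 22, 19, 13]


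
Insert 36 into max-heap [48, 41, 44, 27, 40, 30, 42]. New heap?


Append 36: [48, 41, 44, 27, 40, 30, 42, 36]
Bubble up: swap idx 7(36) with idx 3(27)
Result: [48, 41, 44, 36, 40, 30, 42, 27]


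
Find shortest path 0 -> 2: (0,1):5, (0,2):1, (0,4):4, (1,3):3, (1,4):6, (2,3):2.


Dijkstra from 0:
Distances: {0: 0, 1: 5, 2: 1, 3: 3, 4: 4}
Shortest distance to 2 = 1, path = [0, 2]


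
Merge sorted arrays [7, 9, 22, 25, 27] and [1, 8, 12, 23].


Compare heads, take smaller each step.
Merged: [1, 7, 8, 9, 12, 22, 23, 25, 27]


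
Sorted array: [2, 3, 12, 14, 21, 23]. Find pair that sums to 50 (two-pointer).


Two pointers: lo=0, hi=5
No pair sums to 50


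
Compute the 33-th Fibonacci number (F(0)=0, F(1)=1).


F(n)=F(n-1)+F(n-2)
...F(31)=1346269, F(32)=2178309, F(33)=3524578


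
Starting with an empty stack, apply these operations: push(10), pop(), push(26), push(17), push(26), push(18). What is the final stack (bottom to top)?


push(10) -> [10]
pop() returns 10 -> []
push(26) -> [26]
push(17) -> [26, 17]
push(26) -> [26, 17, 26]
push(18) -> [26, 17, 26, 18]
Final stack (bottom to top): [26, 17, 26, 18]


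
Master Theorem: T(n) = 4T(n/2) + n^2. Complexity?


a=4, b=2, c=2. log_2(4)=2 = c=2. Case 2: O(n^c log n) = O(n^2 log n)
Complexity: O(n^2 log n)


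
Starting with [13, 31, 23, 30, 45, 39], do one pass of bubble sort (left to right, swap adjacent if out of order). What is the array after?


After one pass: [13, 23, 30, 31, 39, 45]


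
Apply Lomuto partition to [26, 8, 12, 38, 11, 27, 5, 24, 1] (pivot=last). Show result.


Elements <= 1 go left of pivot.
Result: [1, 8, 12, 38, 11, 27, 5, 24, 26], pivot at index 0


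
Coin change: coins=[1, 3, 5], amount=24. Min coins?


dp[0]=0; dp[i]=1+min(dp[i-c] for c in coins)
...dp[19]=5, dp[20]=4, dp[21]=5, dp[22]=6, dp[23]=5, dp[24]=6
Minimum coins for 24 = 6


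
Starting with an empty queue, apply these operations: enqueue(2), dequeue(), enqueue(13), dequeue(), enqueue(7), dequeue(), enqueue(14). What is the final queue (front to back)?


enqueue(2) -> [2]
dequeue() returns 2 -> []
enqueue(13) -> [13]
dequeue() returns 13 -> []
enqueue(7) -> [7]
dequeue() returns 7 -> []
enqueue(14) -> [14]
Final queue (front to back): [14]


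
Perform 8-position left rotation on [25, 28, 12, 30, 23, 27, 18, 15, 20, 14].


Left rotate by 8: [20, 14, 25, 28, 12, 30, 23, 27, 18, 15]


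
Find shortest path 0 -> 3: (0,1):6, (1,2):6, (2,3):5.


Dijkstra from 0:
Distances: {0: 0, 1: 6, 2: 12, 3: 17}
Shortest distance to 3 = 17, path = [0, 1, 2, 3]


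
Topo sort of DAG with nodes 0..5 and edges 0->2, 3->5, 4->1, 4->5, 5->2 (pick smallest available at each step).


Kahn's algorithm, process smallest node first
Order: [0, 3, 4, 1, 5, 2]


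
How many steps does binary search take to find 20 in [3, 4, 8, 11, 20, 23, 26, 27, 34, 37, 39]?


Search for 20:
[0,10] mid=5 arr[5]=23
[0,4] mid=2 arr[2]=8
[3,4] mid=3 arr[3]=11
[4,4] mid=4 arr[4]=20
Total: 4 comparisons


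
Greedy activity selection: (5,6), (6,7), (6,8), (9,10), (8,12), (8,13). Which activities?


Greedy: pick earliest-ending, then skip overlaps.
Selected (3 activities): [(5, 6), (6, 7), (9, 10)]


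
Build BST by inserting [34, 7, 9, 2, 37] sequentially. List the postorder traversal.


Root = 34; build tree by BST insertion.
Postorder traversal: [2, 9, 7, 37, 34]


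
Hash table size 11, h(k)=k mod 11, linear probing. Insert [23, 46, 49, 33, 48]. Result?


Insertions: 23->slot 1; 46->slot 2; 49->slot 5; 33->slot 0; 48->slot 4
Table: [33, 23, 46, None, 48, 49, None, None, None, None, None]


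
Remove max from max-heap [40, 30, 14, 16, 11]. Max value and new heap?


Max = 40
Replace root with last, heapify down
Resulting heap: [30, 16, 14, 11]


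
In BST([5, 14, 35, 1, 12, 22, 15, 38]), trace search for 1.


BST root = 5
Search for 1: compare at each node
Path: [5, 1]


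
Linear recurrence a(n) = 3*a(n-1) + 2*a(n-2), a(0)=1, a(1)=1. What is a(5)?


Build bottom-up:
...a(3)=17, a(4)=61, a(5)=3*61+2*17=217


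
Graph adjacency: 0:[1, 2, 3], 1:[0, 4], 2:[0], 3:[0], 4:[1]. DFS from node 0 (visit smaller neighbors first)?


DFS stack-based: start with [0]
Visit order: [0, 1, 4, 2, 3]


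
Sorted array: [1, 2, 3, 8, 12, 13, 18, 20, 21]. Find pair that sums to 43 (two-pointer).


Two pointers: lo=0, hi=8
No pair sums to 43


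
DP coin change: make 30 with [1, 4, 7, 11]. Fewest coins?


dp[0]=0; dp[i]=1+min(dp[i-c] for c in coins)
...dp[25]=3, dp[26]=3, dp[27]=4, dp[28]=4, dp[29]=3, dp[30]=4
Minimum coins for 30 = 4


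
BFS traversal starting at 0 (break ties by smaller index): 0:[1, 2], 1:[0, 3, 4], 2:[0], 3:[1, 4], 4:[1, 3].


BFS queue: start with [0]
Visit order: [0, 1, 2, 3, 4]


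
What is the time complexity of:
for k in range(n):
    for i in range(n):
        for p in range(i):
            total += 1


Per nesting level: O(n) * O(n) * O(n) [triangular over i] = O(n^3)
Complexity: O(n^3)


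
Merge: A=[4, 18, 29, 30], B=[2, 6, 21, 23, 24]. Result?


Compare heads, take smaller each step.
Merged: [2, 4, 6, 18, 21, 23, 24, 29, 30]


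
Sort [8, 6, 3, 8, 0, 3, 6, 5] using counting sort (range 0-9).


Count array: [1, 0, 0, 2, 0, 1, 2, 0, 2, 0]
Reconstruct: [0, 3, 3, 5, 6, 6, 8, 8]


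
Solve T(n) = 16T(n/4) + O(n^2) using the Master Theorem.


a=16, b=4, c=2. log_4(16)=2 = c=2. Case 2: O(n^c log n) = O(n^2 log n)
Complexity: O(n^2 log n)


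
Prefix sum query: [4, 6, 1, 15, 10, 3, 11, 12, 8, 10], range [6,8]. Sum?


Prefix sums: [0, 4, 10, 11, 26, 36, 39, 50, 62, 70, 80]
Sum[6..8] = prefix[9] - prefix[6] = 70 - 39 = 31


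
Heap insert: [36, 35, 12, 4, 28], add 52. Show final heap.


Append 52: [36, 35, 12, 4, 28, 52]
Bubble up: swap idx 5(52) with idx 2(12); swap idx 2(52) with idx 0(36)
Result: [52, 35, 36, 4, 28, 12]


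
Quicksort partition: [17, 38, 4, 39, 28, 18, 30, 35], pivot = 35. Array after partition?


Elements <= 35 go left of pivot.
Result: [17, 4, 28, 18, 30, 35, 38, 39], pivot at index 5


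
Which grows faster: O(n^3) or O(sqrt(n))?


sublinear grows slower than cubic
O(sqrt(n)) is asymptotically smaller; O(n^3) grows faster


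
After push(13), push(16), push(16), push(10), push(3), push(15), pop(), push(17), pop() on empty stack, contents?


push(13) -> [13]
push(16) -> [13, 16]
push(16) -> [13, 16, 16]
push(10) -> [13, 16, 16, 10]
push(3) -> [13, 16, 16, 10, 3]
push(15) -> [13, 16, 16, 10, 3, 15]
pop() returns 15 -> [13, 16, 16, 10, 3]
push(17) -> [13, 16, 16, 10, 3, 17]
pop() returns 17 -> [13, 16, 16, 10, 3]
Final stack (bottom to top): [13, 16, 16, 10, 3]


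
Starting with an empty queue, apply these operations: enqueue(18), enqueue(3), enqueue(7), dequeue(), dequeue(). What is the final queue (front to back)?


enqueue(18) -> [18]
enqueue(3) -> [18, 3]
enqueue(7) -> [18, 3, 7]
dequeue() returns 18 -> [3, 7]
dequeue() returns 3 -> [7]
Final queue (front to back): [7]


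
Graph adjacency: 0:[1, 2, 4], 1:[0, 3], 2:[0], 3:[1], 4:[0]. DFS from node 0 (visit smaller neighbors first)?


DFS stack-based: start with [0]
Visit order: [0, 1, 3, 2, 4]


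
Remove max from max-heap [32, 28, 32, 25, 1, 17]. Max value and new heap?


Max = 32
Replace root with last, heapify down
Resulting heap: [32, 28, 17, 25, 1]


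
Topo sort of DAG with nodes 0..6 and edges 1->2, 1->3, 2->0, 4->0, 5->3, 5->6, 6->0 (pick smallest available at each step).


Kahn's algorithm, process smallest node first
Order: [1, 2, 4, 5, 3, 6, 0]


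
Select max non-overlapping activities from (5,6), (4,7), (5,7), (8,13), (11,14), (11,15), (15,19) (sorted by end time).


Greedy: pick earliest-ending, then skip overlaps.
Selected (3 activities): [(5, 6), (8, 13), (15, 19)]


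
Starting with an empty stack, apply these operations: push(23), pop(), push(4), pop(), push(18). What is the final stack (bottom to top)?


push(23) -> [23]
pop() returns 23 -> []
push(4) -> [4]
pop() returns 4 -> []
push(18) -> [18]
Final stack (bottom to top): [18]


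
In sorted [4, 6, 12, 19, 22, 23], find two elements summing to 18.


Two pointers: lo=0, hi=5
Found pair: (6, 12) summing to 18


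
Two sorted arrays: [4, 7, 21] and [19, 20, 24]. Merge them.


Compare heads, take smaller each step.
Merged: [4, 7, 19, 20, 21, 24]


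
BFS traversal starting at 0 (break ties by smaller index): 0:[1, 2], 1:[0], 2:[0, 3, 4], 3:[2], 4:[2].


BFS queue: start with [0]
Visit order: [0, 1, 2, 3, 4]


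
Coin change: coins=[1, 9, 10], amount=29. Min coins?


dp[0]=0; dp[i]=1+min(dp[i-c] for c in coins)
...dp[24]=6, dp[25]=7, dp[26]=8, dp[27]=3, dp[28]=3, dp[29]=3
Minimum coins for 29 = 3


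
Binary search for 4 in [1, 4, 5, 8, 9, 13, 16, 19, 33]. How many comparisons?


Search for 4:
[0,8] mid=4 arr[4]=9
[0,3] mid=1 arr[1]=4
Total: 2 comparisons


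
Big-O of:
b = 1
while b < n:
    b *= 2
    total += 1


Per nesting level: O(log n) = O(log n)
Complexity: O(log n)


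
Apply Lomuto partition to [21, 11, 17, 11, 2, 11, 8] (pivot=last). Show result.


Elements <= 8 go left of pivot.
Result: [2, 8, 17, 11, 21, 11, 11], pivot at index 1


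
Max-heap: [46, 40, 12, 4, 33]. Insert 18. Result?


Append 18: [46, 40, 12, 4, 33, 18]
Bubble up: swap idx 5(18) with idx 2(12)
Result: [46, 40, 18, 4, 33, 12]


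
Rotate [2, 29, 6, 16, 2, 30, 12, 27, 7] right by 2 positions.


Right rotate by 2: [27, 7, 2, 29, 6, 16, 2, 30, 12]


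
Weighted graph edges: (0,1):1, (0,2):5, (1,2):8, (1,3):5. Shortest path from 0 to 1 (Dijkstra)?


Dijkstra from 0:
Distances: {0: 0, 1: 1, 2: 5, 3: 6}
Shortest distance to 1 = 1, path = [0, 1]


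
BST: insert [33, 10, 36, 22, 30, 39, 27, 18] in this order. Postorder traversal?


Root = 33; build tree by BST insertion.
Postorder traversal: [18, 27, 30, 22, 10, 39, 36, 33]


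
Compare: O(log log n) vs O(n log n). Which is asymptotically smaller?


double-logarithmic grows slower than linearithmic
O(log log n) is asymptotically smaller; O(n log n) grows faster


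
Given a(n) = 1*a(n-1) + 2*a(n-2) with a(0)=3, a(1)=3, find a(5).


Build bottom-up:
...a(3)=15, a(4)=33, a(5)=1*33+2*15=63


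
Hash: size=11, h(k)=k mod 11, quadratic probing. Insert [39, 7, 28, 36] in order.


Insertions: 39->slot 6; 7->slot 7; 28->slot 10; 36->slot 3
Table: [None, None, None, 36, None, None, 39, 7, None, None, 28]


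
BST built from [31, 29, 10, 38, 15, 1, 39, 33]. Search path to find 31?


BST root = 31
Search for 31: compare at each node
Path: [31]


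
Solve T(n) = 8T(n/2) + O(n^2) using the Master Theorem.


a=8, b=2, c=2. log_2(8)=3 > c=2. Case 1: O(n^log_b(a)) = O(n^3)
Complexity: O(n^3)


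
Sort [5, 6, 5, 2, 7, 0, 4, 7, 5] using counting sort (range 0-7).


Count array: [1, 0, 1, 0, 1, 3, 1, 2]
Reconstruct: [0, 2, 4, 5, 5, 5, 6, 7, 7]


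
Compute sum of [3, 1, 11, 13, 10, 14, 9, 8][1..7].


Prefix sums: [0, 3, 4, 15, 28, 38, 52, 61, 69]
Sum[1..7] = prefix[8] - prefix[1] = 69 - 3 = 66


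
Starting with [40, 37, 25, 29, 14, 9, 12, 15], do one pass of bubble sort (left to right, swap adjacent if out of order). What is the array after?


After one pass: [37, 25, 29, 14, 9, 12, 15, 40]


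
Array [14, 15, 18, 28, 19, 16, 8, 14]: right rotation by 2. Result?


Right rotate by 2: [8, 14, 14, 15, 18, 28, 19, 16]


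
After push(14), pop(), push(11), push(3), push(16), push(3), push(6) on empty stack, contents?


push(14) -> [14]
pop() returns 14 -> []
push(11) -> [11]
push(3) -> [11, 3]
push(16) -> [11, 3, 16]
push(3) -> [11, 3, 16, 3]
push(6) -> [11, 3, 16, 3, 6]
Final stack (bottom to top): [11, 3, 16, 3, 6]


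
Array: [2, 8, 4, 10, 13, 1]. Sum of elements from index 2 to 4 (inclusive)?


Prefix sums: [0, 2, 10, 14, 24, 37, 38]
Sum[2..4] = prefix[5] - prefix[2] = 37 - 10 = 27


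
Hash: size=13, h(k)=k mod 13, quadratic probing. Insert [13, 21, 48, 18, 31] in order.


Insertions: 13->slot 0; 21->slot 8; 48->slot 9; 18->slot 5; 31->slot 6
Table: [13, None, None, None, None, 18, 31, None, 21, 48, None, None, None]


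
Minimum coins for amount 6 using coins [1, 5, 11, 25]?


dp[0]=0; dp[i]=1+min(dp[i-c] for c in coins)
...dp[1]=1, dp[2]=2, dp[3]=3, dp[4]=4, dp[5]=1, dp[6]=2
Minimum coins for 6 = 2


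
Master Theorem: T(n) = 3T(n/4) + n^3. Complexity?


a=3, b=4, c=3. log_4(3)=0.792 < c=3. Case 3: O(n^c) = O(n^3)
Complexity: O(n^3)


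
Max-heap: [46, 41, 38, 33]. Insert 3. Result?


Append 3: [46, 41, 38, 33, 3]
Bubble up: no swaps needed
Result: [46, 41, 38, 33, 3]


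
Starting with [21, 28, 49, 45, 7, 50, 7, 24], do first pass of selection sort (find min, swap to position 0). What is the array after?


After one pass: [7, 28, 49, 45, 21, 50, 7, 24]


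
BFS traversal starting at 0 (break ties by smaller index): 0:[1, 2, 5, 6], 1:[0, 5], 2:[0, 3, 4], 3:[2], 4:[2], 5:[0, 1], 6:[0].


BFS queue: start with [0]
Visit order: [0, 1, 2, 5, 6, 3, 4]


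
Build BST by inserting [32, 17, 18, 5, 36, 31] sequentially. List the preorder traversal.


Root = 32; build tree by BST insertion.
Preorder traversal: [32, 17, 5, 18, 31, 36]


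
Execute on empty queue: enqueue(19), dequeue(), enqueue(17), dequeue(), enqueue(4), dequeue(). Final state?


enqueue(19) -> [19]
dequeue() returns 19 -> []
enqueue(17) -> [17]
dequeue() returns 17 -> []
enqueue(4) -> [4]
dequeue() returns 4 -> []
Final queue (front to back): []


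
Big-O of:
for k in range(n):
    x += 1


Per nesting level: O(n) = O(n)
Complexity: O(n)


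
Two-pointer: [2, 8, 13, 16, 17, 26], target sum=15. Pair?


Two pointers: lo=0, hi=5
Found pair: (2, 13) summing to 15


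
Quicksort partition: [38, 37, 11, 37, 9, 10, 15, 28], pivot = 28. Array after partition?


Elements <= 28 go left of pivot.
Result: [11, 9, 10, 15, 28, 38, 37, 37], pivot at index 4


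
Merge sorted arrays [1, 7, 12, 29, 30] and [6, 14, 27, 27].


Compare heads, take smaller each step.
Merged: [1, 6, 7, 12, 14, 27, 27, 29, 30]


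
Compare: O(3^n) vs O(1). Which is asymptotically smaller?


constant grows slower than exponential (base 3)
O(1) is asymptotically smaller; O(3^n) grows faster


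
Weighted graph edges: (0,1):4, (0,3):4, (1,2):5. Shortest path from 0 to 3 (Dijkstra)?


Dijkstra from 0:
Distances: {0: 0, 1: 4, 2: 9, 3: 4}
Shortest distance to 3 = 4, path = [0, 3]
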